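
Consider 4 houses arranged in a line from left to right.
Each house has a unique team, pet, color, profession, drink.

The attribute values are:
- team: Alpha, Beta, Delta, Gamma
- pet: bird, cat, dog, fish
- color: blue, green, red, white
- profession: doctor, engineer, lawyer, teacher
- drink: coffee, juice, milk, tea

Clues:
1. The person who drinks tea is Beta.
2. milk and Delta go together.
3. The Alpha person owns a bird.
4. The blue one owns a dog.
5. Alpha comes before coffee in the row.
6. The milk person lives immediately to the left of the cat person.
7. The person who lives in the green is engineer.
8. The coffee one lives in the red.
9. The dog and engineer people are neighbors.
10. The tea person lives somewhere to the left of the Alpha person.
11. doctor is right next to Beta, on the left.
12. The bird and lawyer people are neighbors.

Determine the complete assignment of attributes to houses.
Solution:

House | Team | Pet | Color | Profession | Drink
-----------------------------------------------
  1   | Delta | dog | blue | doctor | milk
  2   | Beta | cat | green | engineer | tea
  3   | Alpha | bird | white | teacher | juice
  4   | Gamma | fish | red | lawyer | coffee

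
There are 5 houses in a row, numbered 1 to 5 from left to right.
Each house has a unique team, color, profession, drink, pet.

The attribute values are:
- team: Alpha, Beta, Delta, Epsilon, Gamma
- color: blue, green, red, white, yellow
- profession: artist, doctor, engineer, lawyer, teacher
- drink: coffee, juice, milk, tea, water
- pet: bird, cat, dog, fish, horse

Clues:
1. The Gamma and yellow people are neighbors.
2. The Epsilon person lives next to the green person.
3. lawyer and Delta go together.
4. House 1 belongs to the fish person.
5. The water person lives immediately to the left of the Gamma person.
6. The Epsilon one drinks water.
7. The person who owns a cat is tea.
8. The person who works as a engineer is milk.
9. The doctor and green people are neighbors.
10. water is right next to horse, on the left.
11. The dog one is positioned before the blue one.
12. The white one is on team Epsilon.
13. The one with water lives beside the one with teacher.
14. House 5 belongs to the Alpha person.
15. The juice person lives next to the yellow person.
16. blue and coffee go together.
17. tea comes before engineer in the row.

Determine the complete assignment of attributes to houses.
Solution:

House | Team | Color | Profession | Drink | Pet
-----------------------------------------------
  1   | Epsilon | white | doctor | water | fish
  2   | Gamma | green | teacher | juice | horse
  3   | Delta | yellow | lawyer | tea | cat
  4   | Beta | red | engineer | milk | dog
  5   | Alpha | blue | artist | coffee | bird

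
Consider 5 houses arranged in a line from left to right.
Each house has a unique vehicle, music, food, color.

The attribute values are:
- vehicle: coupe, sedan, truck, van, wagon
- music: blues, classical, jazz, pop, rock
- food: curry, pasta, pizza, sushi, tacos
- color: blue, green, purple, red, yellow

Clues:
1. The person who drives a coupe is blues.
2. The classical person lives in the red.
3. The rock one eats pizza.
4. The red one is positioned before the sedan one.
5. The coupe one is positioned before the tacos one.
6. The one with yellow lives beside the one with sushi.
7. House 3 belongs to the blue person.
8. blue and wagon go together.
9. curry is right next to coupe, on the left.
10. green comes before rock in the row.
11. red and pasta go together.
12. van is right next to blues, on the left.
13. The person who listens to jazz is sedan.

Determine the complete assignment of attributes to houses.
Solution:

House | Vehicle | Music | Food | Color
--------------------------------------
  1   | van | pop | curry | yellow
  2   | coupe | blues | sushi | green
  3   | wagon | rock | pizza | blue
  4   | truck | classical | pasta | red
  5   | sedan | jazz | tacos | purple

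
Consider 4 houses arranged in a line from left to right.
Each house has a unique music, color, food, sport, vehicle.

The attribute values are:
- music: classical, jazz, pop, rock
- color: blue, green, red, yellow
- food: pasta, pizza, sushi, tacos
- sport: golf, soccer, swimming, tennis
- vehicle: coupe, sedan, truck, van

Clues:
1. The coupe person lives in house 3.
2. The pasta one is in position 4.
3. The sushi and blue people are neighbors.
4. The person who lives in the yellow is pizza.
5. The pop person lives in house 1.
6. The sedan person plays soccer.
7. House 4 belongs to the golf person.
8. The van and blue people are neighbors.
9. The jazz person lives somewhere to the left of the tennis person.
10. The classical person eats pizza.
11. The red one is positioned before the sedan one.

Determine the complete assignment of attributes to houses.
Solution:

House | Music | Color | Food | Sport | Vehicle
----------------------------------------------
  1   | pop | red | sushi | swimming | van
  2   | jazz | blue | tacos | soccer | sedan
  3   | classical | yellow | pizza | tennis | coupe
  4   | rock | green | pasta | golf | truck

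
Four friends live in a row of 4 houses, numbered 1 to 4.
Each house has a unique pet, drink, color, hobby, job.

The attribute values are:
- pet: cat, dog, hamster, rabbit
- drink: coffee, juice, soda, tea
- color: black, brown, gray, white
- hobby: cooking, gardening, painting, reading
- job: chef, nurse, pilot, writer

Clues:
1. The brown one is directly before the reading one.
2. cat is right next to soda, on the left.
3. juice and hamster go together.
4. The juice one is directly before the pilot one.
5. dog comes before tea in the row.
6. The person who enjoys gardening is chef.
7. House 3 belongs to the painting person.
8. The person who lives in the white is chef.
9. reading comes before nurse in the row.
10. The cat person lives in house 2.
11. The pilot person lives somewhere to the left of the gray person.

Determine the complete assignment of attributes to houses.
Solution:

House | Pet | Drink | Color | Hobby | Job
-----------------------------------------
  1   | hamster | juice | brown | cooking | writer
  2   | cat | coffee | black | reading | pilot
  3   | dog | soda | gray | painting | nurse
  4   | rabbit | tea | white | gardening | chef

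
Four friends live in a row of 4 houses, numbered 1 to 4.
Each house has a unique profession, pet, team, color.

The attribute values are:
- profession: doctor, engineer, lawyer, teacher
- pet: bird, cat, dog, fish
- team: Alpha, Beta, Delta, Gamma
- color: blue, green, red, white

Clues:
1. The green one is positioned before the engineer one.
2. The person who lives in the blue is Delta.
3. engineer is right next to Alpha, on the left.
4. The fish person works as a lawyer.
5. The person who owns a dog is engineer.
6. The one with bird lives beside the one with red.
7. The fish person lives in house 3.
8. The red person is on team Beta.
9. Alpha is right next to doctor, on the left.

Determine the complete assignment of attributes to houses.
Solution:

House | Profession | Pet | Team | Color
---------------------------------------
  1   | teacher | bird | Gamma | green
  2   | engineer | dog | Beta | red
  3   | lawyer | fish | Alpha | white
  4   | doctor | cat | Delta | blue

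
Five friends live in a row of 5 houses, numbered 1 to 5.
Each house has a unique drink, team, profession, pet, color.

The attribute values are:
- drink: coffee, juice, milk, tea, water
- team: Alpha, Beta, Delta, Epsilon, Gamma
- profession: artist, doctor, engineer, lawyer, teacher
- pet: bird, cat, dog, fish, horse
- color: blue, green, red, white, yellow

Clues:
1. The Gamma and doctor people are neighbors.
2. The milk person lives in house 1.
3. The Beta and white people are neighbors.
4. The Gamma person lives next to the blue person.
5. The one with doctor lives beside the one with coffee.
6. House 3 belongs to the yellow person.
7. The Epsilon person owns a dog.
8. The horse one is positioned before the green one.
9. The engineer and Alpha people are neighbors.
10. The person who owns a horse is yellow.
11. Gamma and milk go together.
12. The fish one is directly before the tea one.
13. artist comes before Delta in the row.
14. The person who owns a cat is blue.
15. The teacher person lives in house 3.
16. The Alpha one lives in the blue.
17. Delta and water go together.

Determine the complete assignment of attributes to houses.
Solution:

House | Drink | Team | Profession | Pet | Color
-----------------------------------------------
  1   | milk | Gamma | engineer | fish | red
  2   | tea | Alpha | doctor | cat | blue
  3   | coffee | Beta | teacher | horse | yellow
  4   | juice | Epsilon | artist | dog | white
  5   | water | Delta | lawyer | bird | green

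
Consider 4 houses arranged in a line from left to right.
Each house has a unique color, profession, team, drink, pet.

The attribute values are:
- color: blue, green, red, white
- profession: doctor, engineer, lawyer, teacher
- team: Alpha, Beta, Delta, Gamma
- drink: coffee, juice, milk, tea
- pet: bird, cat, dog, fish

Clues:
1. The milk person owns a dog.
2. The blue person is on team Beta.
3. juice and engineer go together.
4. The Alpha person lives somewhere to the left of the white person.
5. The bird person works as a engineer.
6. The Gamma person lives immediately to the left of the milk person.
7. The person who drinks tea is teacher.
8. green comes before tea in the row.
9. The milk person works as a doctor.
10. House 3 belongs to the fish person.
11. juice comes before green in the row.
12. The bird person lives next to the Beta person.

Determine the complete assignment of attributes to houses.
Solution:

House | Color | Profession | Team | Drink | Pet
-----------------------------------------------
  1   | red | engineer | Gamma | juice | bird
  2   | blue | doctor | Beta | milk | dog
  3   | green | lawyer | Alpha | coffee | fish
  4   | white | teacher | Delta | tea | cat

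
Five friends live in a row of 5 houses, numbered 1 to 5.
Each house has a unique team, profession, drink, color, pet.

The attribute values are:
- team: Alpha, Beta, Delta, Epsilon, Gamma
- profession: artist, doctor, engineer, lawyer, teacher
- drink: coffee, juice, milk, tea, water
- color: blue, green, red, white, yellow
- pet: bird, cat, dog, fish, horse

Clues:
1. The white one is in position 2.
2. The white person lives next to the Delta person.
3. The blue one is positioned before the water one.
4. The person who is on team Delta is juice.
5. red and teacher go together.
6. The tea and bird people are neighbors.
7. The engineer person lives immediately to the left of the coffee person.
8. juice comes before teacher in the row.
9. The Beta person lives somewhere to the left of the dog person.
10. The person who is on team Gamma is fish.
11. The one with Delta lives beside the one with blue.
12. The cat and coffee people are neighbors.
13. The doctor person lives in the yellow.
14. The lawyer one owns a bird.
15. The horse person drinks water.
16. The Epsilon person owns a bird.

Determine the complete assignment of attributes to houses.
Solution:

House | Team | Profession | Drink | Color | Pet
-----------------------------------------------
  1   | Beta | engineer | tea | green | cat
  2   | Epsilon | lawyer | coffee | white | bird
  3   | Delta | doctor | juice | yellow | dog
  4   | Gamma | artist | milk | blue | fish
  5   | Alpha | teacher | water | red | horse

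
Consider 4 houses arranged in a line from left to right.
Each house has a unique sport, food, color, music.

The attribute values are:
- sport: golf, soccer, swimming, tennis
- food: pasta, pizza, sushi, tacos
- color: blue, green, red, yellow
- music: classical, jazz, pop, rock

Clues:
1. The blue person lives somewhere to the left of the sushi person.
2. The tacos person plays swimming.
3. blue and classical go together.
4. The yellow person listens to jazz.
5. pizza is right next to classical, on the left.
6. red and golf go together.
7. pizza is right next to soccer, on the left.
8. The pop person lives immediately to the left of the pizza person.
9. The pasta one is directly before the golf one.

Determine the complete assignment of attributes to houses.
Solution:

House | Sport | Food | Color | Music
------------------------------------
  1   | swimming | tacos | green | pop
  2   | tennis | pizza | yellow | jazz
  3   | soccer | pasta | blue | classical
  4   | golf | sushi | red | rock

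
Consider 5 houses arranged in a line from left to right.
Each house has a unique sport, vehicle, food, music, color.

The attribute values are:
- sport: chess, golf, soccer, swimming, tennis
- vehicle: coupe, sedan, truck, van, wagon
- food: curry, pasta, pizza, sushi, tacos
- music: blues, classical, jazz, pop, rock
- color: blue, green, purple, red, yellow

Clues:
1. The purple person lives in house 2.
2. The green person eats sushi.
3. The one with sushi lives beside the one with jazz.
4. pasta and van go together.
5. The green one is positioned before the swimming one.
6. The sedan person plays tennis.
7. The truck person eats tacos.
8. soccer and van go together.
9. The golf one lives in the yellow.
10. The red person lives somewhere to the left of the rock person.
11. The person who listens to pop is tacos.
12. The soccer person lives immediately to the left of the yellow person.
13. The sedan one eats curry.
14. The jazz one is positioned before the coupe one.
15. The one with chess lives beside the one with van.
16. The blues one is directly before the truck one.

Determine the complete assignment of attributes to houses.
Solution:

House | Sport | Vehicle | Food | Music | Color
----------------------------------------------
  1   | chess | wagon | sushi | classical | green
  2   | soccer | van | pasta | jazz | purple
  3   | golf | coupe | pizza | blues | yellow
  4   | swimming | truck | tacos | pop | red
  5   | tennis | sedan | curry | rock | blue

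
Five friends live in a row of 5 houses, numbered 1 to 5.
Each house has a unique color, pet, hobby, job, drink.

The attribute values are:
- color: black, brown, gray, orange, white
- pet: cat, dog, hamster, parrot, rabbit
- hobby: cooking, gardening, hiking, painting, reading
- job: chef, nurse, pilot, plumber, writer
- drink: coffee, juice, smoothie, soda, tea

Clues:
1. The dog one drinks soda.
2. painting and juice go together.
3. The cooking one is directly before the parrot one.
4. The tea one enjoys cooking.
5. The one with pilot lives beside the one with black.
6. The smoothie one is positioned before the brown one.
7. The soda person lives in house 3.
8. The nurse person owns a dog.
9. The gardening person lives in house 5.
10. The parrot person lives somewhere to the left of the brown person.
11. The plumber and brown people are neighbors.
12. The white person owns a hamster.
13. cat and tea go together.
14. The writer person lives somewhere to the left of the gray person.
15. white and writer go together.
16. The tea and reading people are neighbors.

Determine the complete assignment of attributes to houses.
Solution:

House | Color | Pet | Hobby | Job | Drink
-----------------------------------------
  1   | orange | cat | cooking | pilot | tea
  2   | black | parrot | reading | plumber | smoothie
  3   | brown | dog | hiking | nurse | soda
  4   | white | hamster | painting | writer | juice
  5   | gray | rabbit | gardening | chef | coffee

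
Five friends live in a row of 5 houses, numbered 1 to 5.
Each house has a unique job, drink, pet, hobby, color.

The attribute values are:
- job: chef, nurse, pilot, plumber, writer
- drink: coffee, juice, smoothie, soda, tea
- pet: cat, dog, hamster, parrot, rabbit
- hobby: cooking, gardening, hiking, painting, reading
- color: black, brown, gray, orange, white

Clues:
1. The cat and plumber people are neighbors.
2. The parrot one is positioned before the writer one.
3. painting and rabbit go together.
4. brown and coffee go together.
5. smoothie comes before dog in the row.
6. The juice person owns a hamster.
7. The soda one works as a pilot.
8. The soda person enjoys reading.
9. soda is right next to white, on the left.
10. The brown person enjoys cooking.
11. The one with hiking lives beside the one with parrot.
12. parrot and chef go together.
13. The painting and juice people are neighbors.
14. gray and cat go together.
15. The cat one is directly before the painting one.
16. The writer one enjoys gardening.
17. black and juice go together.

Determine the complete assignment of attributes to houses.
Solution:

House | Job | Drink | Pet | Hobby | Color
-----------------------------------------
  1   | pilot | soda | cat | reading | gray
  2   | plumber | smoothie | rabbit | painting | white
  3   | nurse | juice | hamster | hiking | black
  4   | chef | coffee | parrot | cooking | brown
  5   | writer | tea | dog | gardening | orange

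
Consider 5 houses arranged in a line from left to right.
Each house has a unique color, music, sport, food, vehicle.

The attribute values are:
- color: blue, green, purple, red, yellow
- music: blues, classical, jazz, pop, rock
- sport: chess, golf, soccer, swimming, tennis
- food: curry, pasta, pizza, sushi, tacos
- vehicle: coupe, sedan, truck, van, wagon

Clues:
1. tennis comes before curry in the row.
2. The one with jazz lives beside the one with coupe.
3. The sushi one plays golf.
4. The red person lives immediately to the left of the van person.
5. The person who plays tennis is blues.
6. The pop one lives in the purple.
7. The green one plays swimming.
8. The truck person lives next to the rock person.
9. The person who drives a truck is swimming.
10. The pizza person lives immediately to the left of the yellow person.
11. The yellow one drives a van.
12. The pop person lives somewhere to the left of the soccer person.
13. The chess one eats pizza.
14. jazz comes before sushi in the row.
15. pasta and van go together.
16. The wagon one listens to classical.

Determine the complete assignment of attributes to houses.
Solution:

House | Color | Music | Sport | Food | Vehicle
----------------------------------------------
  1   | green | jazz | swimming | tacos | truck
  2   | red | rock | chess | pizza | coupe
  3   | yellow | blues | tennis | pasta | van
  4   | purple | pop | golf | sushi | sedan
  5   | blue | classical | soccer | curry | wagon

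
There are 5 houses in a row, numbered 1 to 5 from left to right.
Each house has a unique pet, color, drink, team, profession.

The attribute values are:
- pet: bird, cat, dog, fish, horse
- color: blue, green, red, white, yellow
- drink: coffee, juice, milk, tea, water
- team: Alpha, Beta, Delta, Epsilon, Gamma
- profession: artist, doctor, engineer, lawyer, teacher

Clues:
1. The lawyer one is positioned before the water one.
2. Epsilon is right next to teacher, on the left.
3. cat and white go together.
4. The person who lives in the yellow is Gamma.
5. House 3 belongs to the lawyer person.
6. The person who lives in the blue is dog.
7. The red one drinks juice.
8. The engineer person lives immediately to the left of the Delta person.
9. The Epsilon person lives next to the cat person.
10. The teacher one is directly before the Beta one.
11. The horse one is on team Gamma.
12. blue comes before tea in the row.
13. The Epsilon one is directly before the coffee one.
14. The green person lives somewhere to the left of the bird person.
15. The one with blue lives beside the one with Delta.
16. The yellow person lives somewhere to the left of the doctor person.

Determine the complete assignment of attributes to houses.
Solution:

House | Pet | Color | Drink | Team | Profession
-----------------------------------------------
  1   | dog | blue | milk | Epsilon | engineer
  2   | cat | white | coffee | Delta | teacher
  3   | fish | green | tea | Beta | lawyer
  4   | horse | yellow | water | Gamma | artist
  5   | bird | red | juice | Alpha | doctor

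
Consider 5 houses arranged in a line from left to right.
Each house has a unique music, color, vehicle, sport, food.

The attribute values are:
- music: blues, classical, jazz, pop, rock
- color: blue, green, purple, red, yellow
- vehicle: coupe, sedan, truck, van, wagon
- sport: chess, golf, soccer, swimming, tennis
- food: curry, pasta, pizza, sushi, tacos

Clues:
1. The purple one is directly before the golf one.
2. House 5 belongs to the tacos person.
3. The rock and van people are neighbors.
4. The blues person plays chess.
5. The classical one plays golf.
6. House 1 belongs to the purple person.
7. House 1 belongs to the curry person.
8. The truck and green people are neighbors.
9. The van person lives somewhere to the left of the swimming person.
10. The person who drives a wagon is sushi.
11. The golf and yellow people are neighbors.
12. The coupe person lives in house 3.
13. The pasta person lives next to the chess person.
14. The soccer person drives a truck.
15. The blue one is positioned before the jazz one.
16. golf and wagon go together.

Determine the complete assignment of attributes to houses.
Solution:

House | Music | Color | Vehicle | Sport | Food
----------------------------------------------
  1   | pop | purple | truck | soccer | curry
  2   | classical | green | wagon | golf | sushi
  3   | rock | yellow | coupe | tennis | pasta
  4   | blues | blue | van | chess | pizza
  5   | jazz | red | sedan | swimming | tacos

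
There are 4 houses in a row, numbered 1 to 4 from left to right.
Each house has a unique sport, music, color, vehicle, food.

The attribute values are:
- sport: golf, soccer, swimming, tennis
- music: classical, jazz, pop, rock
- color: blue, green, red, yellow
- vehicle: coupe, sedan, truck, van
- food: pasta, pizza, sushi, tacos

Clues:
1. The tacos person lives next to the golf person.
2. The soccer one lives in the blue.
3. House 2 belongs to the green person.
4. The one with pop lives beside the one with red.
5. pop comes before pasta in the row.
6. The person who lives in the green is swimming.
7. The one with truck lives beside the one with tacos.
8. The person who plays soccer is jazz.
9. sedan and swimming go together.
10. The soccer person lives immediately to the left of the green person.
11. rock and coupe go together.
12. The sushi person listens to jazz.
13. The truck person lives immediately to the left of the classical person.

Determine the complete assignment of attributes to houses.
Solution:

House | Sport | Music | Color | Vehicle | Food
----------------------------------------------
  1   | soccer | jazz | blue | truck | sushi
  2   | swimming | classical | green | sedan | tacos
  3   | golf | pop | yellow | van | pizza
  4   | tennis | rock | red | coupe | pasta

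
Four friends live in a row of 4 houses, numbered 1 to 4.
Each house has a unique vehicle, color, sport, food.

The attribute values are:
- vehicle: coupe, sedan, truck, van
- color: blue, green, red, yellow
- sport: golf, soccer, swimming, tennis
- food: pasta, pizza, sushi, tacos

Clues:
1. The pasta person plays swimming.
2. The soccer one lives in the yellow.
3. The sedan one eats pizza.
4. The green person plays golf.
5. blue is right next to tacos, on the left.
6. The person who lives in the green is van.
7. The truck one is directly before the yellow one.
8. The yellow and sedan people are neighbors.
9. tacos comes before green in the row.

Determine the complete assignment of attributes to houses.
Solution:

House | Vehicle | Color | Sport | Food
--------------------------------------
  1   | truck | blue | swimming | pasta
  2   | coupe | yellow | soccer | tacos
  3   | sedan | red | tennis | pizza
  4   | van | green | golf | sushi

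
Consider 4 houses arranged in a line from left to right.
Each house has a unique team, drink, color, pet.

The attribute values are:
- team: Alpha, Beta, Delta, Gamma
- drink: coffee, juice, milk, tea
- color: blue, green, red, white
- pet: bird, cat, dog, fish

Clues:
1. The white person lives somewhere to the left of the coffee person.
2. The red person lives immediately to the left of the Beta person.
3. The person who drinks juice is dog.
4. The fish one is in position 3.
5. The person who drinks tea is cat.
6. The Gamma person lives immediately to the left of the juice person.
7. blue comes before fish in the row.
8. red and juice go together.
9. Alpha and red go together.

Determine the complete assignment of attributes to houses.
Solution:

House | Team | Drink | Color | Pet
----------------------------------
  1   | Gamma | tea | blue | cat
  2   | Alpha | juice | red | dog
  3   | Beta | milk | white | fish
  4   | Delta | coffee | green | bird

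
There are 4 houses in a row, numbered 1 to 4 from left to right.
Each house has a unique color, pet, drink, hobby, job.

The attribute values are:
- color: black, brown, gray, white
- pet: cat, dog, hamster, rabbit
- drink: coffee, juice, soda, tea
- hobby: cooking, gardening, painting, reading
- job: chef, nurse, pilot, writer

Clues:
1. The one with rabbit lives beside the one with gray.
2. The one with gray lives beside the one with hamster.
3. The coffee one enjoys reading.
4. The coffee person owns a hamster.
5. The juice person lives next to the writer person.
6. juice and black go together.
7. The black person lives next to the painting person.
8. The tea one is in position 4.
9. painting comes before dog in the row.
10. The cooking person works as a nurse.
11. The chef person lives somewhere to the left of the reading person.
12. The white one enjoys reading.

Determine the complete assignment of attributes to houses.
Solution:

House | Color | Pet | Drink | Hobby | Job
-----------------------------------------
  1   | black | rabbit | juice | gardening | chef
  2   | gray | cat | soda | painting | writer
  3   | white | hamster | coffee | reading | pilot
  4   | brown | dog | tea | cooking | nurse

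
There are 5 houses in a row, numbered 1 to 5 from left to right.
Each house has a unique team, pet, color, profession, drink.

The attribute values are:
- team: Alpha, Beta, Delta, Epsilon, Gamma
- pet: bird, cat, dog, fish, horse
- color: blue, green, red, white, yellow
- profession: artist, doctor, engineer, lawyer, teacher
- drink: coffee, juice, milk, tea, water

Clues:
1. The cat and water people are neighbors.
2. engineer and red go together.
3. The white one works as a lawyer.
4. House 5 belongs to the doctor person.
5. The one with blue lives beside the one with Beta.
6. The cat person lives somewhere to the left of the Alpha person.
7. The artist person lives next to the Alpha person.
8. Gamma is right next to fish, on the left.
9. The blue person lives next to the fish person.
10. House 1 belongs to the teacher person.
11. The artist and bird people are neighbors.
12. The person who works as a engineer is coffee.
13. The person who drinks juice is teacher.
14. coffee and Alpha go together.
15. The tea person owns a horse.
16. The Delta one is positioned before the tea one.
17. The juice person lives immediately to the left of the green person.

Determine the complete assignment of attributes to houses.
Solution:

House | Team | Pet | Color | Profession | Drink
-----------------------------------------------
  1   | Gamma | cat | blue | teacher | juice
  2   | Beta | fish | green | artist | water
  3   | Alpha | bird | red | engineer | coffee
  4   | Delta | dog | white | lawyer | milk
  5   | Epsilon | horse | yellow | doctor | tea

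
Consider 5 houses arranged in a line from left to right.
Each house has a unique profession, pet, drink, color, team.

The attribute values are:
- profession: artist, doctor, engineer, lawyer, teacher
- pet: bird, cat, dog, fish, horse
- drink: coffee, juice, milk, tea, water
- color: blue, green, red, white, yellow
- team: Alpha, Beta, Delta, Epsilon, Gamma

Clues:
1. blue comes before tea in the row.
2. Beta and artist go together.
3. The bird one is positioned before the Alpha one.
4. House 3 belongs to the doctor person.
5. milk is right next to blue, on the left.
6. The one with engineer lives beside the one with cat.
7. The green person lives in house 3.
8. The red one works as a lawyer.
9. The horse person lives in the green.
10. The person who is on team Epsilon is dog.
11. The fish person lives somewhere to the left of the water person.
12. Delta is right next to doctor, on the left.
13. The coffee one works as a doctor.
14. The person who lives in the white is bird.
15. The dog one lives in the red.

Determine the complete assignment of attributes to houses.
Solution:

House | Profession | Pet | Drink | Color | Team
-----------------------------------------------
  1   | engineer | bird | milk | white | Gamma
  2   | teacher | cat | juice | blue | Delta
  3   | doctor | horse | coffee | green | Alpha
  4   | artist | fish | tea | yellow | Beta
  5   | lawyer | dog | water | red | Epsilon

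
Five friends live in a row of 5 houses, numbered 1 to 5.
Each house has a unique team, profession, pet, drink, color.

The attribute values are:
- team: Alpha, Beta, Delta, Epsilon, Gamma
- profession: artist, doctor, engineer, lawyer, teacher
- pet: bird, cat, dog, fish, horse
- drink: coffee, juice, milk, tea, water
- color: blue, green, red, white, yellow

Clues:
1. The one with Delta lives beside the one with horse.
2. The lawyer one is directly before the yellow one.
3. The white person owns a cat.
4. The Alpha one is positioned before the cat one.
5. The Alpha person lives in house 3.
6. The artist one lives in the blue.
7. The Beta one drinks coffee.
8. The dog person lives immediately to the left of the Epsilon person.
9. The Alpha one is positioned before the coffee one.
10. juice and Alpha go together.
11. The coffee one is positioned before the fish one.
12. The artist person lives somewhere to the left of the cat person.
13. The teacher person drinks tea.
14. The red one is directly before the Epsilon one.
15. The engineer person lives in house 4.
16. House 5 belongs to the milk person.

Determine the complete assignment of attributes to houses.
Solution:

House | Team | Profession | Pet | Drink | Color
-----------------------------------------------
  1   | Delta | lawyer | dog | water | red
  2   | Epsilon | teacher | horse | tea | yellow
  3   | Alpha | artist | bird | juice | blue
  4   | Beta | engineer | cat | coffee | white
  5   | Gamma | doctor | fish | milk | green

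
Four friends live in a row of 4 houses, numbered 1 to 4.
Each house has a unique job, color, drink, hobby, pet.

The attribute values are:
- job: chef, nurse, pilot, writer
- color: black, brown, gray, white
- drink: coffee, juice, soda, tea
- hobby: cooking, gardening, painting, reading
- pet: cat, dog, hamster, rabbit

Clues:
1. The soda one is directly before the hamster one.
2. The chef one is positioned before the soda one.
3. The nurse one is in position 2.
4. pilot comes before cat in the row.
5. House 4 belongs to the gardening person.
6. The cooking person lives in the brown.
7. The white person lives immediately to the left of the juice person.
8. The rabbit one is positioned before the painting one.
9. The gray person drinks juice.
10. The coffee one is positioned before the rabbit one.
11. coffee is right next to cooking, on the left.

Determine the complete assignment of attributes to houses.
Solution:

House | Job | Color | Drink | Hobby | Pet
-----------------------------------------
  1   | chef | black | coffee | reading | dog
  2   | nurse | brown | soda | cooking | rabbit
  3   | pilot | white | tea | painting | hamster
  4   | writer | gray | juice | gardening | cat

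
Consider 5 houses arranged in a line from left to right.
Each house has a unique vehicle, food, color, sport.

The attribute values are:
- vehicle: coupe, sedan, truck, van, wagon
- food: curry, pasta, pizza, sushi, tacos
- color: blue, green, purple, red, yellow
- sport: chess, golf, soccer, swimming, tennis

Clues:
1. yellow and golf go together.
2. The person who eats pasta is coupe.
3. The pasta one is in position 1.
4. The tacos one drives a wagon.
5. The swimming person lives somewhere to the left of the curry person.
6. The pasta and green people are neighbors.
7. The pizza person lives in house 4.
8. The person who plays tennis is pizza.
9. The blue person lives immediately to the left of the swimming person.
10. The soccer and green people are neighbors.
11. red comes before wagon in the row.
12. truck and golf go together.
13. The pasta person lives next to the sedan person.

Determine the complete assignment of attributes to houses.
Solution:

House | Vehicle | Food | Color | Sport
--------------------------------------
  1   | coupe | pasta | blue | soccer
  2   | sedan | sushi | green | swimming
  3   | truck | curry | yellow | golf
  4   | van | pizza | red | tennis
  5   | wagon | tacos | purple | chess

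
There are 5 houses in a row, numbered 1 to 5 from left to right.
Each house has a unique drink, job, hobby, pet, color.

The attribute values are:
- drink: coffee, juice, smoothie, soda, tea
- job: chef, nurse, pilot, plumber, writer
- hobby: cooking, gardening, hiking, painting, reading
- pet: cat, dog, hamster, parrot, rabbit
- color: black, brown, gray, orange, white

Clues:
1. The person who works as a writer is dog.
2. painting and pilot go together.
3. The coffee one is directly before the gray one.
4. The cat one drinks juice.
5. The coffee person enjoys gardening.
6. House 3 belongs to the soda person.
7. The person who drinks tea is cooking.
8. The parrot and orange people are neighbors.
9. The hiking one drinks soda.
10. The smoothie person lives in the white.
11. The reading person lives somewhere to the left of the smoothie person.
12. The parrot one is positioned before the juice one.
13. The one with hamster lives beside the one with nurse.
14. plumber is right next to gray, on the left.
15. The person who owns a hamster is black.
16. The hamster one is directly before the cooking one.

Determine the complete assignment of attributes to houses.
Solution:

House | Drink | Job | Hobby | Pet | Color
-----------------------------------------
  1   | coffee | plumber | gardening | hamster | black
  2   | tea | nurse | cooking | parrot | gray
  3   | soda | writer | hiking | dog | orange
  4   | juice | chef | reading | cat | brown
  5   | smoothie | pilot | painting | rabbit | white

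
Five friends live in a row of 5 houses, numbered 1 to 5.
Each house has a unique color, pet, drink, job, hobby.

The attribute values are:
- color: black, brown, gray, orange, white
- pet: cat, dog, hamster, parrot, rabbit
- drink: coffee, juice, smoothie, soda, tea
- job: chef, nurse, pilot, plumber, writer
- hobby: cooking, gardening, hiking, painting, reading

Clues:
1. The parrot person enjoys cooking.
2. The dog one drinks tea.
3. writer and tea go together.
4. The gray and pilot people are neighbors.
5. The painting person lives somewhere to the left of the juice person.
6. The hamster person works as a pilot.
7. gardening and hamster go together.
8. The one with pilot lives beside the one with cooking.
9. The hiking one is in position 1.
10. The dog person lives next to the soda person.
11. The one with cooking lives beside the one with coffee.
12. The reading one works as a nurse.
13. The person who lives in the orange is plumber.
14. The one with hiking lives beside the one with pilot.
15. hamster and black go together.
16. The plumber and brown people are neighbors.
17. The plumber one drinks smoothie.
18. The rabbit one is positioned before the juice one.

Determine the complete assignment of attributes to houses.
Solution:

House | Color | Pet | Drink | Job | Hobby
-----------------------------------------
  1   | gray | dog | tea | writer | hiking
  2   | black | hamster | soda | pilot | gardening
  3   | orange | parrot | smoothie | plumber | cooking
  4   | brown | rabbit | coffee | chef | painting
  5   | white | cat | juice | nurse | reading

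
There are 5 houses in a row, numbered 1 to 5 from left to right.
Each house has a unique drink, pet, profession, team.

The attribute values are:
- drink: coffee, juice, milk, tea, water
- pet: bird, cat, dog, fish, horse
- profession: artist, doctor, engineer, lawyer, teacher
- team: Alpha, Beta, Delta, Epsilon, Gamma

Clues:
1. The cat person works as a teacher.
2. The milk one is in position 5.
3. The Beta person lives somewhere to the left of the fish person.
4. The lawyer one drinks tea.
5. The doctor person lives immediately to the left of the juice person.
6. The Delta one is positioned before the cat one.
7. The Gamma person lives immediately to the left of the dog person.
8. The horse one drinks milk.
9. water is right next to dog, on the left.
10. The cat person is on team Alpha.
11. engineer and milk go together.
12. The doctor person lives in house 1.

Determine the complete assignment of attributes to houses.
Solution:

House | Drink | Pet | Profession | Team
---------------------------------------
  1   | water | bird | doctor | Gamma
  2   | juice | dog | artist | Beta
  3   | tea | fish | lawyer | Delta
  4   | coffee | cat | teacher | Alpha
  5   | milk | horse | engineer | Epsilon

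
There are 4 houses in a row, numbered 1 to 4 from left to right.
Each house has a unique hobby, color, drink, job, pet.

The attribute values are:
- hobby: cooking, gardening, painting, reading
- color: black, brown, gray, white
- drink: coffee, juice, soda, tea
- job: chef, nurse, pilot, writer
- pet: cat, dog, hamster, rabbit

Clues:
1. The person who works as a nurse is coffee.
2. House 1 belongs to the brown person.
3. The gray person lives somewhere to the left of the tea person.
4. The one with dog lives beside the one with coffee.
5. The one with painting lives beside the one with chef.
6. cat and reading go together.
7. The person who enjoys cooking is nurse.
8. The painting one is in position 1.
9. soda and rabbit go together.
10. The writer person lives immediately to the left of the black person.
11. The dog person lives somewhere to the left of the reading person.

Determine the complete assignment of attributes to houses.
Solution:

House | Hobby | Color | Drink | Job | Pet
-----------------------------------------
  1   | painting | brown | soda | writer | rabbit
  2   | gardening | black | juice | chef | dog
  3   | cooking | gray | coffee | nurse | hamster
  4   | reading | white | tea | pilot | cat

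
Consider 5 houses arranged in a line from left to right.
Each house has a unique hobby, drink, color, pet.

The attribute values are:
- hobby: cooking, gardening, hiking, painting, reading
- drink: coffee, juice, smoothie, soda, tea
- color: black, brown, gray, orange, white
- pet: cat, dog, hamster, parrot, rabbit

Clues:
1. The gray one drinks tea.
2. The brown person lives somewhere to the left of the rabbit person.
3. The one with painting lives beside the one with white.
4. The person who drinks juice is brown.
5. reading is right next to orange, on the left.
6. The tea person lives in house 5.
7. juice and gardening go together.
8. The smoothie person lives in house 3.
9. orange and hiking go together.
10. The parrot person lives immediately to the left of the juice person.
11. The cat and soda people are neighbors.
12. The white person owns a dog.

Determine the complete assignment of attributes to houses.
Solution:

House | Hobby | Drink | Color | Pet
-----------------------------------
  1   | painting | coffee | black | cat
  2   | reading | soda | white | dog
  3   | hiking | smoothie | orange | parrot
  4   | gardening | juice | brown | hamster
  5   | cooking | tea | gray | rabbit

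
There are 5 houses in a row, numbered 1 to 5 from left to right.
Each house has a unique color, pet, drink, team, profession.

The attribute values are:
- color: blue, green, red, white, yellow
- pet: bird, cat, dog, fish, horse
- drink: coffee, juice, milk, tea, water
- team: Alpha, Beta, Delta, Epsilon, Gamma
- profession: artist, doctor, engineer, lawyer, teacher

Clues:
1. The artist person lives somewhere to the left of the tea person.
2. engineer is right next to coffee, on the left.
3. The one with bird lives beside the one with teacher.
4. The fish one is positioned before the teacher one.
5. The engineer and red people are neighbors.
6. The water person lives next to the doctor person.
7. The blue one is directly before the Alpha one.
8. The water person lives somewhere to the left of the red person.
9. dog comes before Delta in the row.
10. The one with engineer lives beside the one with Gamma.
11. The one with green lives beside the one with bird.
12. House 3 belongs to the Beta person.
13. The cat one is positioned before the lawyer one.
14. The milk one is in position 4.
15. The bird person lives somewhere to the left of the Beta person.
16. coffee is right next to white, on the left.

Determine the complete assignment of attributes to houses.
Solution:

House | Color | Pet | Drink | Team | Profession
-----------------------------------------------
  1   | green | fish | water | Epsilon | engineer
  2   | red | bird | coffee | Gamma | doctor
  3   | white | dog | juice | Beta | teacher
  4   | blue | cat | milk | Delta | artist
  5   | yellow | horse | tea | Alpha | lawyer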